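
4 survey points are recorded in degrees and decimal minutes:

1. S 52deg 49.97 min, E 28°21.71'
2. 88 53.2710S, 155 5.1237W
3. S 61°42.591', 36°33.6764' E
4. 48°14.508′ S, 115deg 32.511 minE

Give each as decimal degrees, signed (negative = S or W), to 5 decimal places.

Point 1:
  φ: 52 + 49.97/60 = 52.832833
  S → negative
  λ: 21.71′ = 0.361833°; total 28.361833
  E → positive
Point 2:
  Lat: 88 + 53.271/60 = 88.887850
  hemisphere S, so the sign is −
  λ: 5.1237′ = 0.085395°; total 155.085395
  W ⇒ negate
Point 3:
  φ: 61 + 42.591/60 = 61.709850
  hemisphere S, so the sign is −
  Longitude: 33.6764′ = 0.561273°; total 36.561273
  E ⇒ keep positive
Point 4:
  φ: 48 + 14.508/60 = 48.241800
  S ⇒ negate
  Longitude: 32.511′ = 0.541850°; total 115.541850
  E ⇒ keep positive

1. -52.83283, 28.36183
2. -88.88785, -155.08540
3. -61.70985, 36.56127
4. -48.24180, 115.54185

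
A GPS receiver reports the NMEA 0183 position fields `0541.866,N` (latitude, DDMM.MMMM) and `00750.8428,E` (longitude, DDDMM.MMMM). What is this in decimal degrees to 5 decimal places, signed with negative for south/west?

5.69777, 7.84738

Lat: degrees = first 2 digits = 5, minutes = 41.866; 5 + 41.866/60 = 5.697767
N ⇒ keep positive
Longitude: degrees = first 3 digits = 7, minutes = 50.8428; 7 + 50.8428/60 = 7.847380
E ⇒ keep positive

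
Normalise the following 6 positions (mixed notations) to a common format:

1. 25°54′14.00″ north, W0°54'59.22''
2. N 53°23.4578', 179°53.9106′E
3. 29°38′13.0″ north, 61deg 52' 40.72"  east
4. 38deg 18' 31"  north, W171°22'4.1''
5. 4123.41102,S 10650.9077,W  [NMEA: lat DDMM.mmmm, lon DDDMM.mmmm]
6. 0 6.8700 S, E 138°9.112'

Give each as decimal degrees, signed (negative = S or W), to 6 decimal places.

Point 1:
  Latitude: 25 + 54/60 + 14/3600 = 25.9038889
  N → positive
  Longitude: 0° + 54/60 + 59.22/3600 = 0 + 0.900000 + 0.016450 = 0.9164500
  W → negative
Point 2:
  φ: 23.4578′ = 0.390963°; total 53.3909633
  N → positive
  λ: 53.9106′ = 0.898510°; total 179.8985100
  E → positive
Point 3:
  Lat: 38′ + 13″ = 38.21667′; 29 + 38.21667/60 = 29.6369444
  N ⇒ keep positive
  Longitude: 61 + 52/60 + 40.72/3600 = 61.8779778
  E → positive
Point 4:
  Latitude: 38 + 18/60 + 31/3600 = 38.3086111
  N → positive
  Lon: 22′ + 4.1″ = 22.06833′; 171 + 22.06833/60 = 171.3678056
  hemisphere W, so the sign is −
Point 5:
  Latitude: split at 2 digits → 41° and 23.41102′; 41 + 23.41102/60 = 41.3901837
  hemisphere S, so the sign is −
  Longitude: split at 3 digits → 106° and 50.9077′; 106 + 50.9077/60 = 106.8484617
  hemisphere W, so the sign is −
Point 6:
  Lat: 6.87′ = 0.114500°; total 0.1145000
  S ⇒ negate
  Lon: 138 + 9.112/60 = 138.1518667
  E ⇒ keep positive

1. 25.903889, -0.916450
2. 53.390963, 179.898510
3. 29.636944, 61.877978
4. 38.308611, -171.367806
5. -41.390184, -106.848462
6. -0.114500, 138.151867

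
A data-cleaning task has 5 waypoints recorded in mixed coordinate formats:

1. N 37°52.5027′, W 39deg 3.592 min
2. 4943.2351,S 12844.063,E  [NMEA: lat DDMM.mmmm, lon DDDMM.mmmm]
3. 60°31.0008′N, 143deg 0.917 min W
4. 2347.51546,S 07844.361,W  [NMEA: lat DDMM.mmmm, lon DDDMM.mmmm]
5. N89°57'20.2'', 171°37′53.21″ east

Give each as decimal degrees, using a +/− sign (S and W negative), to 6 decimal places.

1. 37.875045, -39.059867
2. -49.720585, 128.734383
3. 60.516680, -143.015283
4. -23.791924, -78.739350
5. 89.955611, 171.631447

Point 1:
  Latitude: 52.5027′ = 0.875045°; total 37.8750450
  N ⇒ keep positive
  λ: 39 + 3.592/60 = 39.0598667
  W → negative
Point 2:
  Latitude: degrees = first 2 digits = 49, minutes = 43.2351; 49 + 43.2351/60 = 49.7205850
  S → negative
  Longitude: split at 3 digits → 128° and 44.063′; 128 + 44.063/60 = 128.7343833
  E ⇒ keep positive
Point 3:
  Lat: 31.0008′ = 0.516680°; total 60.5166800
  N ⇒ keep positive
  Longitude: 143 + 0.917/60 = 143.0152833
  W → negative
Point 4:
  φ: split at 2 digits → 23° and 47.51546′; 23 + 47.51546/60 = 23.7919243
  S ⇒ negate
  Longitude: split at 3 digits → 078° and 44.361′; 78 + 44.361/60 = 78.7393500
  W ⇒ negate
Point 5:
  Lat: 57′ + 20.2″ = 57.33667′; 89 + 57.33667/60 = 89.9556111
  N → positive
  λ: 37′ + 53.21″ = 37.88683′; 171 + 37.88683/60 = 171.6314472
  E ⇒ keep positive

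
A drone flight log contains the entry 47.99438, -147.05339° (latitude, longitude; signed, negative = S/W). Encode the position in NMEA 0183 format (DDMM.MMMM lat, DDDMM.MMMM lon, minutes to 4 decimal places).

4759.6628,N / 14703.2034,W

Latitude: 47° + 0.994380 × 60 = 47° 59.662800′
Longitude is negative → W; |value| = 147.053390
λ: 147° + 0.053390 × 60 = 147° 3.203400′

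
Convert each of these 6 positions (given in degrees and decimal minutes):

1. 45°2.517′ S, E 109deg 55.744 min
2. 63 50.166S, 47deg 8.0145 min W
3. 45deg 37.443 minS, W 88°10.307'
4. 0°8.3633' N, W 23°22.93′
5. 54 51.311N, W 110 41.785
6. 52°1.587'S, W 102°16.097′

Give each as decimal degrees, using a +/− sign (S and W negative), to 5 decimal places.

1. -45.04195, 109.92907
2. -63.83610, -47.13358
3. -45.62405, -88.17178
4. 0.13939, -23.38217
5. 54.85518, -110.69642
6. -52.02645, -102.26828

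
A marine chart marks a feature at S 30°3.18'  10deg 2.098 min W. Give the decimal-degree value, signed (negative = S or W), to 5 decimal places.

-30.05300, -10.03497

Latitude: 3.18′ = 0.053000°; total 30.053000
hemisphere S, so the sign is −
Longitude: 10 + 2.098/60 = 10.034967
W → negative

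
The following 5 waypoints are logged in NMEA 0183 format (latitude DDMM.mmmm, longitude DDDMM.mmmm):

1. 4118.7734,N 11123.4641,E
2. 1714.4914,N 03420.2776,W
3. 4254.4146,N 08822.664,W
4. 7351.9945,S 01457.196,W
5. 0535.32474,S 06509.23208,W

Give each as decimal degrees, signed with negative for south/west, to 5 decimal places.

Point 1:
  Lat: split at 2 digits → 41° and 18.7734′; 41 + 18.7734/60 = 41.312890
  N ⇒ keep positive
  λ: degrees = first 3 digits = 111, minutes = 23.4641; 111 + 23.4641/60 = 111.391068
  E ⇒ keep positive
Point 2:
  Lat: degrees = first 2 digits = 17, minutes = 14.4914; 17 + 14.4914/60 = 17.241523
  N ⇒ keep positive
  λ: split at 3 digits → 034° and 20.2776′; 34 + 20.2776/60 = 34.337960
  hemisphere W, so the sign is −
Point 3:
  φ: degrees = first 2 digits = 42, minutes = 54.4146; 42 + 54.4146/60 = 42.906910
  N ⇒ keep positive
  Lon: split at 3 digits → 088° and 22.664′; 88 + 22.664/60 = 88.377733
  hemisphere W, so the sign is −
Point 4:
  Lat: degrees = first 2 digits = 73, minutes = 51.9945; 73 + 51.9945/60 = 73.866575
  S → negative
  λ: degrees = first 3 digits = 14, minutes = 57.196; 14 + 57.196/60 = 14.953267
  hemisphere W, so the sign is −
Point 5:
  Latitude: split at 2 digits → 05° and 35.32474′; 5 + 35.32474/60 = 5.588746
  S → negative
  Lon: split at 3 digits → 065° and 9.23208′; 65 + 9.23208/60 = 65.153868
  W ⇒ negate

1. 41.31289, 111.39107
2. 17.24152, -34.33796
3. 42.90691, -88.37773
4. -73.86658, -14.95327
5. -5.58875, -65.15387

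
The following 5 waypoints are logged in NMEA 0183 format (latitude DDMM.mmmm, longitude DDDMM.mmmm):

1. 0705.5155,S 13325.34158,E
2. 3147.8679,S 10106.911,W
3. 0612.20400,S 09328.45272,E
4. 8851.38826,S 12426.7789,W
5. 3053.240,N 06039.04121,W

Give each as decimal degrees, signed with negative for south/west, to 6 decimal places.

1. -7.091925, 133.422360
2. -31.797798, -101.115183
3. -6.203400, 93.474212
4. -88.856471, -124.446315
5. 30.887333, -60.650687

Point 1:
  Lat: degrees = first 2 digits = 7, minutes = 5.5155; 7 + 5.5155/60 = 7.0919250
  S → negative
  Lon: split at 3 digits → 133° and 25.34158′; 133 + 25.34158/60 = 133.4223597
  E ⇒ keep positive
Point 2:
  φ: degrees = first 2 digits = 31, minutes = 47.8679; 31 + 47.8679/60 = 31.7977983
  S ⇒ negate
  λ: degrees = first 3 digits = 101, minutes = 6.911; 101 + 6.911/60 = 101.1151833
  W → negative
Point 3:
  φ: degrees = first 2 digits = 6, minutes = 12.204; 6 + 12.204/60 = 6.2034000
  S ⇒ negate
  λ: split at 3 digits → 093° and 28.45272′; 93 + 28.45272/60 = 93.4742120
  E ⇒ keep positive
Point 4:
  φ: degrees = first 2 digits = 88, minutes = 51.38826; 88 + 51.38826/60 = 88.8564710
  S → negative
  λ: degrees = first 3 digits = 124, minutes = 26.7789; 124 + 26.7789/60 = 124.4463150
  W → negative
Point 5:
  Lat: split at 2 digits → 30° and 53.24′; 30 + 53.24/60 = 30.8873333
  N → positive
  Longitude: split at 3 digits → 060° and 39.04121′; 60 + 39.04121/60 = 60.6506868
  hemisphere W, so the sign is −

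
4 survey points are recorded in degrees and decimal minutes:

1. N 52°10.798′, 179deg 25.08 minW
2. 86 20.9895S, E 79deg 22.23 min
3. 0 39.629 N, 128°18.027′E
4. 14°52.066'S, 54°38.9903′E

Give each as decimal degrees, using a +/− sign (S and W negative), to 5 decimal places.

1. 52.17997, -179.41800
2. -86.34983, 79.37050
3. 0.66048, 128.30045
4. -14.86777, 54.64984

Point 1:
  Latitude: 10.798′ = 0.179967°; total 52.179967
  N → positive
  λ: 179 + 25.08/60 = 179.418000
  W ⇒ negate
Point 2:
  Lat: 20.9895′ = 0.349825°; total 86.349825
  hemisphere S, so the sign is −
  Longitude: 79 + 22.23/60 = 79.370500
  E → positive
Point 3:
  φ: 39.629′ = 0.660483°; total 0.660483
  N → positive
  λ: 18.027′ = 0.300450°; total 128.300450
  E → positive
Point 4:
  φ: 52.066′ = 0.867767°; total 14.867767
  S → negative
  Longitude: 54 + 38.9903/60 = 54.649838
  E ⇒ keep positive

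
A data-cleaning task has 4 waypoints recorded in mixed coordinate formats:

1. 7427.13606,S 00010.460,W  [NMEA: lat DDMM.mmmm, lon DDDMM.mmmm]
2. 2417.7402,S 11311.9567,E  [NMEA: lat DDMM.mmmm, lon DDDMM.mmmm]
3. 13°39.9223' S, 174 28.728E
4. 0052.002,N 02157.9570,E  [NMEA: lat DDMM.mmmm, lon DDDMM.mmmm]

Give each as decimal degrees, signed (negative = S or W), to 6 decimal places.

1. -74.452268, -0.174333
2. -24.295670, 113.199278
3. -13.665372, 174.478800
4. 0.866700, 21.965950

Point 1:
  Lat: degrees = first 2 digits = 74, minutes = 27.13606; 74 + 27.13606/60 = 74.4522677
  S ⇒ negate
  Lon: split at 3 digits → 000° and 10.46′; 0 + 10.46/60 = 0.1743333
  W ⇒ negate
Point 2:
  Lat: split at 2 digits → 24° and 17.7402′; 24 + 17.7402/60 = 24.2956700
  hemisphere S, so the sign is −
  λ: degrees = first 3 digits = 113, minutes = 11.9567; 113 + 11.9567/60 = 113.1992783
  E ⇒ keep positive
Point 3:
  Latitude: 13 + 39.9223/60 = 13.6653717
  S ⇒ negate
  Longitude: 174 + 28.728/60 = 174.4788000
  E ⇒ keep positive
Point 4:
  φ: split at 2 digits → 00° and 52.002′; 0 + 52.002/60 = 0.8667000
  N ⇒ keep positive
  λ: split at 3 digits → 021° and 57.957′; 21 + 57.957/60 = 21.9659500
  E ⇒ keep positive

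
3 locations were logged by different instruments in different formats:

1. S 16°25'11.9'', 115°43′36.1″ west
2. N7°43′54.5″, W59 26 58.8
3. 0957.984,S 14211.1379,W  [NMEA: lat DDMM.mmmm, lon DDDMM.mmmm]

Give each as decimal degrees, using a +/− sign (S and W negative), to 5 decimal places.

1. -16.41997, -115.72669
2. 7.73181, -59.44967
3. -9.96640, -142.18563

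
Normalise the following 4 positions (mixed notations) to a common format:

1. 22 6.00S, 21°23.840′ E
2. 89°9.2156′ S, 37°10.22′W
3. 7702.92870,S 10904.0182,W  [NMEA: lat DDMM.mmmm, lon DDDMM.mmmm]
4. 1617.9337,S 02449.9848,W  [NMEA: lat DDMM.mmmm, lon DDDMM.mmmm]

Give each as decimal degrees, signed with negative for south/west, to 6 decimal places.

1. -22.100000, 21.397333
2. -89.153593, -37.170333
3. -77.048812, -109.066970
4. -16.298895, -24.833080

Point 1:
  Latitude: 22 + 6/60 = 22.1000000
  S ⇒ negate
  Longitude: 23.84′ = 0.397333°; total 21.3973333
  E → positive
Point 2:
  Lat: 89 + 9.2156/60 = 89.1535933
  hemisphere S, so the sign is −
  Lon: 37 + 10.22/60 = 37.1703333
  W → negative
Point 3:
  Lat: split at 2 digits → 77° and 2.9287′; 77 + 2.9287/60 = 77.0488117
  hemisphere S, so the sign is −
  Lon: degrees = first 3 digits = 109, minutes = 4.0182; 109 + 4.0182/60 = 109.0669700
  W → negative
Point 4:
  φ: split at 2 digits → 16° and 17.9337′; 16 + 17.9337/60 = 16.2988950
  S → negative
  Longitude: split at 3 digits → 024° and 49.9848′; 24 + 49.9848/60 = 24.8330800
  W ⇒ negate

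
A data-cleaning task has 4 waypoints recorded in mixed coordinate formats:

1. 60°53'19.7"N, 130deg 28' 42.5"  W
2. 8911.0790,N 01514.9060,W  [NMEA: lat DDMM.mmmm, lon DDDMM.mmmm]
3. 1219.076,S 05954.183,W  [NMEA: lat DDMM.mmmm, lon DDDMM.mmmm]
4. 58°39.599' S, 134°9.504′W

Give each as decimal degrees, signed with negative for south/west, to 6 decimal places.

1. 60.888806, -130.478472
2. 89.184650, -15.248433
3. -12.317933, -59.903050
4. -58.659983, -134.158400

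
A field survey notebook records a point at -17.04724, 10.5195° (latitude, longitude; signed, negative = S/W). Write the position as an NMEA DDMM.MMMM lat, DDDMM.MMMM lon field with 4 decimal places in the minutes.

1702.8344,S / 01031.1700,E

Latitude is negative → S; |value| = 17.047240
Latitude: minutes = (17.047240 − 17) × 60 = 2.834400
Longitude: minutes = (10.519500 − 10) × 60 = 31.170000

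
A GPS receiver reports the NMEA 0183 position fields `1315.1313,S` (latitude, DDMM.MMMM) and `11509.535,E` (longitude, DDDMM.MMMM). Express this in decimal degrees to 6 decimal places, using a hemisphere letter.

13.252188° S, 115.158917° E

Lat: split at 2 digits → 13° and 15.1313′; 13 + 15.1313/60 = 13.2521883
Longitude: degrees = first 3 digits = 115, minutes = 9.535; 115 + 9.535/60 = 115.1589167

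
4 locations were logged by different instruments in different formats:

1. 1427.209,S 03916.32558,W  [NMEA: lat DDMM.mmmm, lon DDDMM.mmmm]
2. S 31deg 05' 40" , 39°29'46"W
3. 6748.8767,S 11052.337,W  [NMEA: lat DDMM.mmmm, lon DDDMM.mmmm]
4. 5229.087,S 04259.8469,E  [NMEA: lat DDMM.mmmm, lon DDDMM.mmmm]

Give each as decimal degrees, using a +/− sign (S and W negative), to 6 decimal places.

1. -14.453483, -39.272093
2. -31.094444, -39.496111
3. -67.814612, -110.872283
4. -52.484783, 42.997448

Point 1:
  Latitude: degrees = first 2 digits = 14, minutes = 27.209; 14 + 27.209/60 = 14.4534833
  S ⇒ negate
  Lon: degrees = first 3 digits = 39, minutes = 16.32558; 39 + 16.32558/60 = 39.2720930
  W → negative
Point 2:
  Latitude: 31 + 5/60 + 40/3600 = 31.0944444
  hemisphere S, so the sign is −
  Longitude: 39 + 29/60 + 46/3600 = 39.4961111
  W → negative
Point 3:
  φ: split at 2 digits → 67° and 48.8767′; 67 + 48.8767/60 = 67.8146117
  hemisphere S, so the sign is −
  Longitude: split at 3 digits → 110° and 52.337′; 110 + 52.337/60 = 110.8722833
  W → negative
Point 4:
  Lat: split at 2 digits → 52° and 29.087′; 52 + 29.087/60 = 52.4847833
  hemisphere S, so the sign is −
  Lon: split at 3 digits → 042° and 59.8469′; 42 + 59.8469/60 = 42.9974483
  E → positive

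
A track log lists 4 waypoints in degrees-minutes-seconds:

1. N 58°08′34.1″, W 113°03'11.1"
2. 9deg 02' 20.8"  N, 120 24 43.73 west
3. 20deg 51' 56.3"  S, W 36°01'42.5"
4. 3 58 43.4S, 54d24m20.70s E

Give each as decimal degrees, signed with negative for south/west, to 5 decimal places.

Point 1:
  Latitude: 58° + 8/60 + 34.1/3600 = 58 + 0.133333 + 0.009472 = 58.142806
  N → positive
  λ: 3′ + 11.1″ = 3.18500′; 113 + 3.18500/60 = 113.053083
  hemisphere W, so the sign is −
Point 2:
  Lat: 2′ + 20.8″ = 2.34667′; 9 + 2.34667/60 = 9.039111
  N ⇒ keep positive
  Lon: 120° + 24/60 + 43.73/3600 = 120 + 0.400000 + 0.012147 = 120.412147
  W → negative
Point 3:
  Lat: 51′ + 56.3″ = 51.93833′; 20 + 51.93833/60 = 20.865639
  hemisphere S, so the sign is −
  Lon: 1′ + 42.5″ = 1.70833′; 36 + 1.70833/60 = 36.028472
  W → negative
Point 4:
  φ: 3° + 58/60 + 43.4/3600 = 3 + 0.966667 + 0.012056 = 3.978722
  hemisphere S, so the sign is −
  λ: 54 + 24/60 + 20.7/3600 = 54.405750
  E ⇒ keep positive

1. 58.14281, -113.05308
2. 9.03911, -120.41215
3. -20.86564, -36.02847
4. -3.97872, 54.40575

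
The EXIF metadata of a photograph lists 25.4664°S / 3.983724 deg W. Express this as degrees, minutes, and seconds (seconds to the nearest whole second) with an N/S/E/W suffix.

25°27′59″ S, 3°59′1″ W

φ: 0.466400 × 60 = 27.98400′ → 27′, remainder × 60 = 59.04″
Lon: 0.983724 × 60 = 59.02344′ → 59′, remainder × 60 = 1.41″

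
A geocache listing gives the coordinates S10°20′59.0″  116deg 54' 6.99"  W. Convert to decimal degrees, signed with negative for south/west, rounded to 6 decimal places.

-10.349722, -116.901942

φ: 10° + 20/60 + 59/3600 = 10 + 0.333333 + 0.016389 = 10.3497222
S ⇒ negate
λ: 54′ + 6.99″ = 54.11650′; 116 + 54.11650/60 = 116.9019417
hemisphere W, so the sign is −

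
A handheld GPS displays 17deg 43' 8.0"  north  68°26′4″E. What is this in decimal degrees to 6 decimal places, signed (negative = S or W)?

17.718889, 68.434444

Latitude: 43′ + 8″ = 43.13333′; 17 + 43.13333/60 = 17.7188889
N → positive
λ: 68 + 26/60 + 4/3600 = 68.4344444
E ⇒ keep positive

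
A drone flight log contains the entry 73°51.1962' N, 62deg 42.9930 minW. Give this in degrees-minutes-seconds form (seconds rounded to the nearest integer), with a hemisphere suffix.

Lat: fractional minutes 0.19620 × 60 = 11.77″
λ: fractional minutes 0.99300 × 60 = 59.58″
rounding carry → 62°43′0″

73°51′12″ N, 62°43′0″ W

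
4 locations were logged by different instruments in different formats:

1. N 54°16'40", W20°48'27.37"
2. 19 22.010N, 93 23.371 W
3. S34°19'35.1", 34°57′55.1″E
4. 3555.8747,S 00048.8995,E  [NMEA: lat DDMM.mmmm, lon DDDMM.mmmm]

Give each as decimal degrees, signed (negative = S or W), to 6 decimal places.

Point 1:
  φ: 54° + 16/60 + 40/3600 = 54 + 0.266667 + 0.011111 = 54.2777778
  N → positive
  λ: 20 + 48/60 + 27.37/3600 = 20.8076028
  W → negative
Point 2:
  Latitude: 19 + 22.01/60 = 19.3668333
  N ⇒ keep positive
  λ: 23.371′ = 0.389517°; total 93.3895167
  hemisphere W, so the sign is −
Point 3:
  Latitude: 34 + 19/60 + 35.1/3600 = 34.3264167
  hemisphere S, so the sign is −
  Longitude: 34 + 57/60 + 55.1/3600 = 34.9653056
  E → positive
Point 4:
  Lat: split at 2 digits → 35° and 55.8747′; 35 + 55.8747/60 = 35.9312450
  hemisphere S, so the sign is −
  Lon: degrees = first 3 digits = 0, minutes = 48.8995; 0 + 48.8995/60 = 0.8149917
  E ⇒ keep positive

1. 54.277778, -20.807603
2. 19.366833, -93.389517
3. -34.326417, 34.965306
4. -35.931245, 0.814992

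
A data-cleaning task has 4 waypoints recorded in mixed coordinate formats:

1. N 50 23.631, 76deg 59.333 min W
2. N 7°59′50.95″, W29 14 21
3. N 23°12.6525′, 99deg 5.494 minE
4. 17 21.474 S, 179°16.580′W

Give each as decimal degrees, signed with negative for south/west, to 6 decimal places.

Point 1:
  φ: 50 + 23.631/60 = 50.3938500
  N → positive
  λ: 76 + 59.333/60 = 76.9888833
  W ⇒ negate
Point 2:
  Latitude: 7 + 59/60 + 50.95/3600 = 7.9974861
  N ⇒ keep positive
  λ: 14′ + 21″ = 14.35000′; 29 + 14.35000/60 = 29.2391667
  W ⇒ negate
Point 3:
  φ: 12.6525′ = 0.210875°; total 23.2108750
  N ⇒ keep positive
  Longitude: 99 + 5.494/60 = 99.0915667
  E → positive
Point 4:
  Latitude: 21.474′ = 0.357900°; total 17.3579000
  S ⇒ negate
  Longitude: 179 + 16.58/60 = 179.2763333
  W → negative

1. 50.393850, -76.988883
2. 7.997486, -29.239167
3. 23.210875, 99.091567
4. -17.357900, -179.276333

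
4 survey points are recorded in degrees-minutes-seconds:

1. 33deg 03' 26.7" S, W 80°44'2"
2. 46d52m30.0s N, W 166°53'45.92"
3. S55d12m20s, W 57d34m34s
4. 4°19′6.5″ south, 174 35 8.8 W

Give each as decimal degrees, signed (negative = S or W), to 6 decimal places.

1. -33.057417, -80.733889
2. 46.875000, -166.896089
3. -55.205556, -57.576111
4. -4.318472, -174.585778

Point 1:
  Latitude: 33 + 3/60 + 26.7/3600 = 33.0574167
  S → negative
  Longitude: 80° + 44/60 + 2/3600 = 80 + 0.733333 + 0.000556 = 80.7338889
  W → negative
Point 2:
  Latitude: 46 + 52/60 + 30/3600 = 46.8750000
  N ⇒ keep positive
  Lon: 166 + 53/60 + 45.92/3600 = 166.8960889
  W ⇒ negate
Point 3:
  φ: 55 + 12/60 + 20/3600 = 55.2055556
  S → negative
  λ: 57 + 34/60 + 34/3600 = 57.5761111
  W ⇒ negate
Point 4:
  φ: 4° + 19/60 + 6.5/3600 = 4 + 0.316667 + 0.001806 = 4.3184722
  S → negative
  λ: 174 + 35/60 + 8.8/3600 = 174.5857778
  hemisphere W, so the sign is −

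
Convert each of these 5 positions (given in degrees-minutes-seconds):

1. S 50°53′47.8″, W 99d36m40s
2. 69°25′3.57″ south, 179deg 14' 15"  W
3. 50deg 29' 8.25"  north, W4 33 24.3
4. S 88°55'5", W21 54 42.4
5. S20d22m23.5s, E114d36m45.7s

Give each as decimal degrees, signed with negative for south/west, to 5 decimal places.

1. -50.89661, -99.61111
2. -69.41766, -179.23750
3. 50.48563, -4.55675
4. -88.91806, -21.91178
5. -20.37319, 114.61269

Point 1:
  φ: 50 + 53/60 + 47.8/3600 = 50.896611
  S → negative
  Longitude: 36′ + 40″ = 36.66667′; 99 + 36.66667/60 = 99.611111
  W ⇒ negate
Point 2:
  Lat: 69° + 25/60 + 3.57/3600 = 69 + 0.416667 + 0.000992 = 69.417658
  S → negative
  Longitude: 179° + 14/60 + 15/3600 = 179 + 0.233333 + 0.004167 = 179.237500
  W → negative
Point 3:
  Lat: 50 + 29/60 + 8.25/3600 = 50.485625
  N → positive
  Lon: 4 + 33/60 + 24.3/3600 = 4.556750
  W → negative
Point 4:
  Latitude: 55′ + 5″ = 55.08333′; 88 + 55.08333/60 = 88.918056
  S ⇒ negate
  Lon: 54′ + 42.4″ = 54.70667′; 21 + 54.70667/60 = 21.911778
  W → negative
Point 5:
  Latitude: 22′ + 23.5″ = 22.39167′; 20 + 22.39167/60 = 20.373194
  S ⇒ negate
  Lon: 114° + 36/60 + 45.7/3600 = 114 + 0.600000 + 0.012694 = 114.612694
  E → positive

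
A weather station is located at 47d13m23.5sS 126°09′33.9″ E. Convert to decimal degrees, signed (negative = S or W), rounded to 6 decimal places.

-47.223194, 126.159417

Latitude: 47 + 13/60 + 23.5/3600 = 47.2231944
S → negative
λ: 9′ + 33.9″ = 9.56500′; 126 + 9.56500/60 = 126.1594167
E ⇒ keep positive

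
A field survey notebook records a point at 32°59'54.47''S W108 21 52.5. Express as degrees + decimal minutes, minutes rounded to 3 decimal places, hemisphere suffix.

32° 59.908′ S, 108° 21.875′ W

φ: seconds/60 = 0.90783; minutes = 59 + 0.90783 = 59.90783
Lon: seconds/60 = 0.87500; minutes = 21 + 0.87500 = 21.87500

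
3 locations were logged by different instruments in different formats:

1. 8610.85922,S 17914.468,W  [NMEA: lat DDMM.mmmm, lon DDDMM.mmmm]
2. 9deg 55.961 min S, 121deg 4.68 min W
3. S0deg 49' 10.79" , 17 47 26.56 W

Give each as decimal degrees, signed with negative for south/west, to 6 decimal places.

Point 1:
  φ: degrees = first 2 digits = 86, minutes = 10.85922; 86 + 10.85922/60 = 86.1809870
  S ⇒ negate
  Longitude: degrees = first 3 digits = 179, minutes = 14.468; 179 + 14.468/60 = 179.2411333
  W → negative
Point 2:
  φ: 55.961′ = 0.932683°; total 9.9326833
  hemisphere S, so the sign is −
  Longitude: 4.68′ = 0.078000°; total 121.0780000
  hemisphere W, so the sign is −
Point 3:
  Lat: 0° + 49/60 + 10.79/3600 = 0 + 0.816667 + 0.002997 = 0.8196639
  S ⇒ negate
  Longitude: 17° + 47/60 + 26.56/3600 = 17 + 0.783333 + 0.007378 = 17.7907111
  W ⇒ negate

1. -86.180987, -179.241133
2. -9.932683, -121.078000
3. -0.819664, -17.790711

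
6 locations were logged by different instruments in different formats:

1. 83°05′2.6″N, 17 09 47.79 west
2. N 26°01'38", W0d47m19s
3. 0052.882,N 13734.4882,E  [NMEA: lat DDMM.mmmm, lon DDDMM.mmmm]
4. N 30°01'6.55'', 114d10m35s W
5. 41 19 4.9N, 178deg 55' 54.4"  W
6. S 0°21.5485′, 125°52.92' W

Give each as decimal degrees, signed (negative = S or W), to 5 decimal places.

1. 83.08406, -17.16328
2. 26.02722, -0.78861
3. 0.88137, 137.57480
4. 30.01849, -114.17639
5. 41.31803, -178.93178
6. -0.35914, -125.88200

Point 1:
  Lat: 5′ + 2.6″ = 5.04333′; 83 + 5.04333/60 = 83.084056
  N → positive
  λ: 17 + 9/60 + 47.79/3600 = 17.163275
  hemisphere W, so the sign is −
Point 2:
  Latitude: 26° + 1/60 + 38/3600 = 26 + 0.016667 + 0.010556 = 26.027222
  N → positive
  λ: 0 + 47/60 + 19/3600 = 0.788611
  hemisphere W, so the sign is −
Point 3:
  φ: split at 2 digits → 00° and 52.882′; 0 + 52.882/60 = 0.881367
  N → positive
  λ: split at 3 digits → 137° and 34.4882′; 137 + 34.4882/60 = 137.574803
  E → positive
Point 4:
  φ: 1′ + 6.55″ = 1.10917′; 30 + 1.10917/60 = 30.018486
  N ⇒ keep positive
  Longitude: 114° + 10/60 + 35/3600 = 114 + 0.166667 + 0.009722 = 114.176389
  hemisphere W, so the sign is −
Point 5:
  φ: 41° + 19/60 + 4.9/3600 = 41 + 0.316667 + 0.001361 = 41.318028
  N → positive
  λ: 178 + 55/60 + 54.4/3600 = 178.931778
  W → negative
Point 6:
  φ: 21.5485′ = 0.359142°; total 0.359142
  S → negative
  Longitude: 125 + 52.92/60 = 125.882000
  W → negative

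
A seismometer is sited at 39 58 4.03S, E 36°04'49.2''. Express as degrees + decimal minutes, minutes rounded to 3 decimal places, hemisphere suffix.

39° 58.067′ S, 36° 4.820′ E

φ: 58 + 4.03/60 = 58.06717′
Longitude: 4 + 49.2/60 = 4.82000′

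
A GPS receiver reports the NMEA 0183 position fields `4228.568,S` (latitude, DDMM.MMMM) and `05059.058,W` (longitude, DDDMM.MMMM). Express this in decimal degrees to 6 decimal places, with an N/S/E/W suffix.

42.476133° S, 50.984300° W

φ: degrees = first 2 digits = 42, minutes = 28.568; 42 + 28.568/60 = 42.4761333
λ: split at 3 digits → 050° and 59.058′; 50 + 59.058/60 = 50.9843000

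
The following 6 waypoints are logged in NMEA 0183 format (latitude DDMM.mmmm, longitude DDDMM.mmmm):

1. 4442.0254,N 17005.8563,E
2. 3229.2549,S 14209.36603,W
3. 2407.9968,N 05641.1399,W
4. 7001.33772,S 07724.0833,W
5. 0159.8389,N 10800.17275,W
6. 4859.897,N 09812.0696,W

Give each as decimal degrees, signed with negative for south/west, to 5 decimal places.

Point 1:
  φ: split at 2 digits → 44° and 42.0254′; 44 + 42.0254/60 = 44.700423
  N → positive
  Longitude: degrees = first 3 digits = 170, minutes = 5.8563; 170 + 5.8563/60 = 170.097605
  E ⇒ keep positive
Point 2:
  Lat: degrees = first 2 digits = 32, minutes = 29.2549; 32 + 29.2549/60 = 32.487582
  hemisphere S, so the sign is −
  Lon: split at 3 digits → 142° and 9.36603′; 142 + 9.36603/60 = 142.156101
  W ⇒ negate
Point 3:
  Latitude: degrees = first 2 digits = 24, minutes = 7.9968; 24 + 7.9968/60 = 24.133280
  N → positive
  Longitude: split at 3 digits → 056° and 41.1399′; 56 + 41.1399/60 = 56.685665
  W ⇒ negate
Point 4:
  φ: degrees = first 2 digits = 70, minutes = 1.33772; 70 + 1.33772/60 = 70.022295
  hemisphere S, so the sign is −
  Longitude: degrees = first 3 digits = 77, minutes = 24.0833; 77 + 24.0833/60 = 77.401388
  W ⇒ negate
Point 5:
  Lat: split at 2 digits → 01° and 59.8389′; 1 + 59.8389/60 = 1.997315
  N → positive
  Lon: degrees = first 3 digits = 108, minutes = 0.17275; 108 + 0.17275/60 = 108.002879
  W → negative
Point 6:
  Latitude: split at 2 digits → 48° and 59.897′; 48 + 59.897/60 = 48.998283
  N → positive
  Lon: split at 3 digits → 098° and 12.0696′; 98 + 12.0696/60 = 98.201160
  W → negative

1. 44.70042, 170.09761
2. -32.48758, -142.15610
3. 24.13328, -56.68567
4. -70.02230, -77.40139
5. 1.99732, -108.00288
6. 48.99828, -98.20116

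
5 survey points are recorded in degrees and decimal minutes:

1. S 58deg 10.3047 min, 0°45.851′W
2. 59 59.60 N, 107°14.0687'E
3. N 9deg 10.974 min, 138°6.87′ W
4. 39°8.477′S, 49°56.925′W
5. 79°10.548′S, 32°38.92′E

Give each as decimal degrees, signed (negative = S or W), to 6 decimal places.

Point 1:
  Lat: 10.3047′ = 0.171745°; total 58.1717450
  hemisphere S, so the sign is −
  λ: 45.851′ = 0.764183°; total 0.7641833
  hemisphere W, so the sign is −
Point 2:
  φ: 59 + 59.6/60 = 59.9933333
  N ⇒ keep positive
  Longitude: 14.0687′ = 0.234478°; total 107.2344783
  E ⇒ keep positive
Point 3:
  Lat: 9 + 10.974/60 = 9.1829000
  N ⇒ keep positive
  Longitude: 6.87′ = 0.114500°; total 138.1145000
  W → negative
Point 4:
  Lat: 39 + 8.477/60 = 39.1412833
  hemisphere S, so the sign is −
  λ: 56.925′ = 0.948750°; total 49.9487500
  W ⇒ negate
Point 5:
  Latitude: 10.548′ = 0.175800°; total 79.1758000
  S → negative
  Lon: 38.92′ = 0.648667°; total 32.6486667
  E ⇒ keep positive

1. -58.171745, -0.764183
2. 59.993333, 107.234478
3. 9.182900, -138.114500
4. -39.141283, -49.948750
5. -79.175800, 32.648667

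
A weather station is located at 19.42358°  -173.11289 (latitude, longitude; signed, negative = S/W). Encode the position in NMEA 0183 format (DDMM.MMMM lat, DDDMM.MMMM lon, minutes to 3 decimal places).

Latitude: fractional part 0.423580 → 25.41480 minutes
Longitude is negative → W; |value| = 173.112890
Lon: minutes = (173.112890 − 173) × 60 = 6.77340

1925.415,N / 17306.773,W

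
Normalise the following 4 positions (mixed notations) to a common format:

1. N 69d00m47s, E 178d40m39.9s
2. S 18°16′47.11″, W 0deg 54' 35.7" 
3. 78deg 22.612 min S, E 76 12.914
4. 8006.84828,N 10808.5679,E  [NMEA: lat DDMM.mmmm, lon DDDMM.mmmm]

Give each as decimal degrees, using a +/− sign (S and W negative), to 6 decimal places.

Point 1:
  Lat: 69° + 0/60 + 47/3600 = 69 + 0.000000 + 0.013056 = 69.0130556
  N ⇒ keep positive
  Longitude: 178° + 40/60 + 39.9/3600 = 178 + 0.666667 + 0.011083 = 178.6777500
  E ⇒ keep positive
Point 2:
  Latitude: 18° + 16/60 + 47.11/3600 = 18 + 0.266667 + 0.013086 = 18.2797528
  S ⇒ negate
  Longitude: 0° + 54/60 + 35.7/3600 = 0 + 0.900000 + 0.009917 = 0.9099167
  W → negative
Point 3:
  Latitude: 22.612′ = 0.376867°; total 78.3768667
  S → negative
  Longitude: 76 + 12.914/60 = 76.2152333
  E → positive
Point 4:
  Lat: degrees = first 2 digits = 80, minutes = 6.84828; 80 + 6.84828/60 = 80.1141380
  N → positive
  Lon: split at 3 digits → 108° and 8.5679′; 108 + 8.5679/60 = 108.1427983
  E → positive

1. 69.013056, 178.677750
2. -18.279753, -0.909917
3. -78.376867, 76.215233
4. 80.114138, 108.142798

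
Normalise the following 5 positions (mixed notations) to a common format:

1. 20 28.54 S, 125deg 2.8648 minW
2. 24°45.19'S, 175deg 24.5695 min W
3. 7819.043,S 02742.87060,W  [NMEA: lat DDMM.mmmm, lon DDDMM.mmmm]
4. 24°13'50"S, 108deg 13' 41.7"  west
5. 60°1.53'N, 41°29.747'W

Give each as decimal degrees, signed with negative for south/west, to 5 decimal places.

Point 1:
  φ: 20 + 28.54/60 = 20.475667
  hemisphere S, so the sign is −
  λ: 125 + 2.8648/60 = 125.047747
  W ⇒ negate
Point 2:
  φ: 24 + 45.19/60 = 24.753167
  S ⇒ negate
  Longitude: 24.5695′ = 0.409492°; total 175.409492
  W ⇒ negate
Point 3:
  Lat: degrees = first 2 digits = 78, minutes = 19.043; 78 + 19.043/60 = 78.317383
  S → negative
  λ: split at 3 digits → 027° and 42.8706′; 27 + 42.8706/60 = 27.714510
  W → negative
Point 4:
  φ: 13′ + 50″ = 13.83333′; 24 + 13.83333/60 = 24.230556
  S → negative
  λ: 108 + 13/60 + 41.7/3600 = 108.228250
  W → negative
Point 5:
  Lat: 1.53′ = 0.025500°; total 60.025500
  N ⇒ keep positive
  λ: 29.747′ = 0.495783°; total 41.495783
  W → negative

1. -20.47567, -125.04775
2. -24.75317, -175.40949
3. -78.31738, -27.71451
4. -24.23056, -108.22825
5. 60.02550, -41.49578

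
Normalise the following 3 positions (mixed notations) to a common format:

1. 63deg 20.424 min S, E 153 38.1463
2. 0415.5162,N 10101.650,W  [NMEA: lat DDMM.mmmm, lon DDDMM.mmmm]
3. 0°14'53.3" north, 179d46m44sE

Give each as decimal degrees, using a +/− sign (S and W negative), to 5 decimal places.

1. -63.34040, 153.63577
2. 4.25860, -101.02750
3. 0.24814, 179.77889

Point 1:
  φ: 63 + 20.424/60 = 63.340400
  S → negative
  Longitude: 153 + 38.1463/60 = 153.635772
  E ⇒ keep positive
Point 2:
  φ: degrees = first 2 digits = 4, minutes = 15.5162; 4 + 15.5162/60 = 4.258603
  N → positive
  Longitude: split at 3 digits → 101° and 1.65′; 101 + 1.65/60 = 101.027500
  W → negative
Point 3:
  Latitude: 14′ + 53.3″ = 14.88833′; 0 + 14.88833/60 = 0.248139
  N ⇒ keep positive
  Lon: 179° + 46/60 + 44/3600 = 179 + 0.766667 + 0.012222 = 179.778889
  E → positive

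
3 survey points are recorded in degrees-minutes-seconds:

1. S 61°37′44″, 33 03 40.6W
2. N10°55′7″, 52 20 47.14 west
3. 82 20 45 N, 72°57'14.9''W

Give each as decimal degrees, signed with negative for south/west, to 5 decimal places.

1. -61.62889, -33.06128
2. 10.91861, -52.34643
3. 82.34583, -72.95414

Point 1:
  Latitude: 61 + 37/60 + 44/3600 = 61.628889
  S → negative
  λ: 33° + 3/60 + 40.6/3600 = 33 + 0.050000 + 0.011278 = 33.061278
  hemisphere W, so the sign is −
Point 2:
  φ: 55′ + 7″ = 55.11667′; 10 + 55.11667/60 = 10.918611
  N → positive
  λ: 20′ + 47.14″ = 20.78567′; 52 + 20.78567/60 = 52.346428
  W ⇒ negate
Point 3:
  Lat: 82° + 20/60 + 45/3600 = 82 + 0.333333 + 0.012500 = 82.345833
  N ⇒ keep positive
  Longitude: 72 + 57/60 + 14.9/3600 = 72.954139
  hemisphere W, so the sign is −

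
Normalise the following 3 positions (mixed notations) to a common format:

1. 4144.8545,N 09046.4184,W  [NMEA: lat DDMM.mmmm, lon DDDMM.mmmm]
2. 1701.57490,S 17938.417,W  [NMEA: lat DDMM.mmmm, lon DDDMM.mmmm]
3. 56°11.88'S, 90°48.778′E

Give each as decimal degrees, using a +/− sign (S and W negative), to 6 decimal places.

Point 1:
  Lat: split at 2 digits → 41° and 44.8545′; 41 + 44.8545/60 = 41.7475750
  N → positive
  λ: split at 3 digits → 090° and 46.4184′; 90 + 46.4184/60 = 90.7736400
  W → negative
Point 2:
  φ: degrees = first 2 digits = 17, minutes = 1.5749; 17 + 1.5749/60 = 17.0262483
  S ⇒ negate
  λ: split at 3 digits → 179° and 38.417′; 179 + 38.417/60 = 179.6402833
  hemisphere W, so the sign is −
Point 3:
  Lat: 11.88′ = 0.198000°; total 56.1980000
  S ⇒ negate
  Lon: 48.778′ = 0.812967°; total 90.8129667
  E ⇒ keep positive

1. 41.747575, -90.773640
2. -17.026248, -179.640283
3. -56.198000, 90.812967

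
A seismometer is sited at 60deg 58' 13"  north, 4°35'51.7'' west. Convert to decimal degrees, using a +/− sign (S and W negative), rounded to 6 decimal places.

Latitude: 58′ + 13″ = 58.21667′; 60 + 58.21667/60 = 60.9702778
N ⇒ keep positive
Longitude: 35′ + 51.7″ = 35.86167′; 4 + 35.86167/60 = 4.5976944
W → negative

60.970278, -4.597694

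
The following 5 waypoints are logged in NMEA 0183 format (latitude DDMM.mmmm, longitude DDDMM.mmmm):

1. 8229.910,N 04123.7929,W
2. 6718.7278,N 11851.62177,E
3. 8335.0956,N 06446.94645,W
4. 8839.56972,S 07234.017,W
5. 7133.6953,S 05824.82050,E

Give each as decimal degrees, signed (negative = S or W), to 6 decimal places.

1. 82.498500, -41.396548
2. 67.312130, 118.860363
3. 83.584927, -64.782441
4. -88.659495, -72.566950
5. -71.561588, 58.413675

Point 1:
  Latitude: degrees = first 2 digits = 82, minutes = 29.91; 82 + 29.91/60 = 82.4985000
  N → positive
  Longitude: degrees = first 3 digits = 41, minutes = 23.7929; 41 + 23.7929/60 = 41.3965483
  hemisphere W, so the sign is −
Point 2:
  Lat: degrees = first 2 digits = 67, minutes = 18.7278; 67 + 18.7278/60 = 67.3121300
  N ⇒ keep positive
  Lon: degrees = first 3 digits = 118, minutes = 51.62177; 118 + 51.62177/60 = 118.8603628
  E ⇒ keep positive
Point 3:
  φ: split at 2 digits → 83° and 35.0956′; 83 + 35.0956/60 = 83.5849267
  N ⇒ keep positive
  λ: degrees = first 3 digits = 64, minutes = 46.94645; 64 + 46.94645/60 = 64.7824408
  W ⇒ negate
Point 4:
  Latitude: degrees = first 2 digits = 88, minutes = 39.56972; 88 + 39.56972/60 = 88.6594953
  S ⇒ negate
  Lon: degrees = first 3 digits = 72, minutes = 34.017; 72 + 34.017/60 = 72.5669500
  W ⇒ negate
Point 5:
  Lat: split at 2 digits → 71° and 33.6953′; 71 + 33.6953/60 = 71.5615883
  S ⇒ negate
  Longitude: degrees = first 3 digits = 58, minutes = 24.8205; 58 + 24.8205/60 = 58.4136750
  E ⇒ keep positive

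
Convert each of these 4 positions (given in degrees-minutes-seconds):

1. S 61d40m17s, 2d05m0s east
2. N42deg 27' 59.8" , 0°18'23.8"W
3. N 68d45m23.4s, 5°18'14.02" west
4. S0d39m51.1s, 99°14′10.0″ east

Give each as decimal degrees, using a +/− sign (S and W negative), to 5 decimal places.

Point 1:
  Latitude: 61 + 40/60 + 17/3600 = 61.671389
  hemisphere S, so the sign is −
  Lon: 2° + 5/60 + 0/3600 = 2 + 0.083333 + 0.000000 = 2.083333
  E ⇒ keep positive
Point 2:
  φ: 42 + 27/60 + 59.8/3600 = 42.466611
  N ⇒ keep positive
  λ: 0 + 18/60 + 23.8/3600 = 0.306611
  W ⇒ negate
Point 3:
  Latitude: 45′ + 23.4″ = 45.39000′; 68 + 45.39000/60 = 68.756500
  N ⇒ keep positive
  Longitude: 5° + 18/60 + 14.02/3600 = 5 + 0.300000 + 0.003894 = 5.303894
  hemisphere W, so the sign is −
Point 4:
  Latitude: 0° + 39/60 + 51.1/3600 = 0 + 0.650000 + 0.014194 = 0.664194
  S ⇒ negate
  Lon: 14′ + 10″ = 14.16667′; 99 + 14.16667/60 = 99.236111
  E ⇒ keep positive

1. -61.67139, 2.08333
2. 42.46661, -0.30661
3. 68.75650, -5.30389
4. -0.66419, 99.23611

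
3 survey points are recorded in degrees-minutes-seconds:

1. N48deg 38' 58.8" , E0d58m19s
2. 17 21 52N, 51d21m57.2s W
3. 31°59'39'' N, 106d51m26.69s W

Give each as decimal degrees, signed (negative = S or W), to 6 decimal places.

1. 48.649667, 0.971944
2. 17.364444, -51.365889
3. 31.994167, -106.857414

Point 1:
  φ: 38′ + 58.8″ = 38.98000′; 48 + 38.98000/60 = 48.6496667
  N → positive
  Lon: 0° + 58/60 + 19/3600 = 0 + 0.966667 + 0.005278 = 0.9719444
  E → positive
Point 2:
  Lat: 21′ + 52″ = 21.86667′; 17 + 21.86667/60 = 17.3644444
  N ⇒ keep positive
  Longitude: 51° + 21/60 + 57.2/3600 = 51 + 0.350000 + 0.015889 = 51.3658889
  W ⇒ negate
Point 3:
  φ: 31° + 59/60 + 39/3600 = 31 + 0.983333 + 0.010833 = 31.9941667
  N → positive
  λ: 106 + 51/60 + 26.69/3600 = 106.8574139
  W → negative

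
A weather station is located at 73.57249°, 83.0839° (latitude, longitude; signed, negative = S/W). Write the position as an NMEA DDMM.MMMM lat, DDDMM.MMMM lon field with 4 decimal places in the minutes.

Lat: 73° + 0.572490 × 60 = 73° 34.349400′
Longitude: minutes = (83.083900 − 83) × 60 = 5.034000

7334.3494,N / 08305.0340,E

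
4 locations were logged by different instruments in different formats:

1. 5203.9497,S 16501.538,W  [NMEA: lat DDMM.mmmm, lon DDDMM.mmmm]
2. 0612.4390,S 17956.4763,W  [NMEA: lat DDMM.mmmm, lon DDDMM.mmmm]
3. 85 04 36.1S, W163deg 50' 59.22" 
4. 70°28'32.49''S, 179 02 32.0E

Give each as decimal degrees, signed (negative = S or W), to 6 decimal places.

1. -52.065828, -165.025633
2. -6.207317, -179.941272
3. -85.076694, -163.849783
4. -70.475692, 179.042222

Point 1:
  Latitude: degrees = first 2 digits = 52, minutes = 3.9497; 52 + 3.9497/60 = 52.0658283
  S ⇒ negate
  Longitude: split at 3 digits → 165° and 1.538′; 165 + 1.538/60 = 165.0256333
  W → negative
Point 2:
  Latitude: split at 2 digits → 06° and 12.439′; 6 + 12.439/60 = 6.2073167
  S ⇒ negate
  Longitude: split at 3 digits → 179° and 56.4763′; 179 + 56.4763/60 = 179.9412717
  W ⇒ negate
Point 3:
  Lat: 85 + 4/60 + 36.1/3600 = 85.0766944
  hemisphere S, so the sign is −
  Longitude: 163 + 50/60 + 59.22/3600 = 163.8497833
  W → negative
Point 4:
  Latitude: 70 + 28/60 + 32.49/3600 = 70.4756917
  hemisphere S, so the sign is −
  Longitude: 179° + 2/60 + 32/3600 = 179 + 0.033333 + 0.008889 = 179.0422222
  E → positive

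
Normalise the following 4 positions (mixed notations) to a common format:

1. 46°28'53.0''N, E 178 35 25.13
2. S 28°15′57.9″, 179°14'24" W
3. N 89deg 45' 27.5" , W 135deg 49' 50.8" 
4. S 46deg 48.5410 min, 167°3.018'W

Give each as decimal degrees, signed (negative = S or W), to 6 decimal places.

1. 46.481389, 178.590314
2. -28.266083, -179.240000
3. 89.757639, -135.830778
4. -46.809017, -167.050300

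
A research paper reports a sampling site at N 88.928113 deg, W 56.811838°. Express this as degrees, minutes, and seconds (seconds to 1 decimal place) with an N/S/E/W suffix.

φ: 0.928113 × 60 = 55.68678′ → 55′, remainder × 60 = 41.207″
Longitude: 0.811838 × 60 = 48.71028′ → 48′, remainder × 60 = 42.617″

88°55′41.2″ N, 56°48′42.6″ W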